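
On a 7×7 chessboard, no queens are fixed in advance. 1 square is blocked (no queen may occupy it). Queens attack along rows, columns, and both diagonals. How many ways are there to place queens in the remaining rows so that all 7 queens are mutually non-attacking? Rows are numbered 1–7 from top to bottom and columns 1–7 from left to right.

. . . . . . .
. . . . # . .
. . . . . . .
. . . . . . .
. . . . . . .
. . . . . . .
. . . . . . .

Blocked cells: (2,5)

34

Branch on row 1: col 1 → 3; col 2 → 4; col 3 → 5; col 4 → 6; col 5 → 6; col 6 → 7; col 7 → 3.
Sum: 3 + 4 + 5 + 6 + 6 + 7 + 3 = 34.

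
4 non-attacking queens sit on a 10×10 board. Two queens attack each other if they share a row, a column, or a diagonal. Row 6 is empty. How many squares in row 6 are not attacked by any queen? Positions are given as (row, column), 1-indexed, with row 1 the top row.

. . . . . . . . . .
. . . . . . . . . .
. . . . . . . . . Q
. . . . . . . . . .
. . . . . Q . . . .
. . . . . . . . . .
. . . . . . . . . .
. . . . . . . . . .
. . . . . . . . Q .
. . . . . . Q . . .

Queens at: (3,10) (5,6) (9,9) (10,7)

(3,10) attacks row 6 at column 10 and diagonals 7.
(5,6) attacks row 6 at column 6 and diagonals 5, 7.
(9,9) attacks row 6 at column 9 and diagonals 6.
(10,7) attacks row 6 at column 7 and diagonals 3.
Attacked columns: {3, 5, 6, 7, 9, 10}. Safe: {1, 2, 4, 8}.

4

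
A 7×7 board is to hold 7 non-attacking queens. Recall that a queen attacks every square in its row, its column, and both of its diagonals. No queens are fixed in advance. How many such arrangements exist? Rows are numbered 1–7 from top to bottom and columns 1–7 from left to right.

40

Branch on row 1: col 1 → 4; col 2 → 7; col 3 → 6; col 4 → 6; col 5 → 6; col 6 → 7; col 7 → 4.
Sum: 4 + 7 + 6 + 6 + 6 + 7 + 4 = 40.
(This is the classic 7-queens count.)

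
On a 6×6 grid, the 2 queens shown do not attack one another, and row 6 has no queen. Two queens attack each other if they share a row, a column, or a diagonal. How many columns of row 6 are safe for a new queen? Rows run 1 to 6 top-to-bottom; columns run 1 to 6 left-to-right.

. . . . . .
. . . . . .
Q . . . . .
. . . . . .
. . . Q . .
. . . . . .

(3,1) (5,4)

2

(3,1) attacks row 6 at column 1 and diagonals 4.
(5,4) attacks row 6 at column 4 and diagonals 3, 5.
Attacked columns: {1, 3, 4, 5}. Safe: {2, 6}.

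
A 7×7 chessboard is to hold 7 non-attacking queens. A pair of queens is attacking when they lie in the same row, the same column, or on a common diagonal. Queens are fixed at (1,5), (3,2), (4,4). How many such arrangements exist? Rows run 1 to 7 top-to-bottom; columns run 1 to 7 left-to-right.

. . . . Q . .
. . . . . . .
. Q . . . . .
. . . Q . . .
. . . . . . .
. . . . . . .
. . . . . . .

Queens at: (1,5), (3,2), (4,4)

1

Branch on row 2: col 7 → 1.
Sum: 1 = 1.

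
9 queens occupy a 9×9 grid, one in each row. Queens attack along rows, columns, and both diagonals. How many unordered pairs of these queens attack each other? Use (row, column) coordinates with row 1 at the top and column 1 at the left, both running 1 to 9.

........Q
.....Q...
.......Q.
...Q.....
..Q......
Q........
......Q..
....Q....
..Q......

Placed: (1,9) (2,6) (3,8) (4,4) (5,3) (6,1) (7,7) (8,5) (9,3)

5

Same column: (5,3)–(9,3) (column 3).
Same diagonal: (2,6)–(4,4) (|2−4| = |6−4| = 2); (2,6)–(5,3) (|2−5| = |6−3| = 3); (4,4)–(5,3) (|4−5| = |4−3| = 1); (4,4)–(7,7) (|4−7| = |4−7| = 3).
Total attacking pairs: 5.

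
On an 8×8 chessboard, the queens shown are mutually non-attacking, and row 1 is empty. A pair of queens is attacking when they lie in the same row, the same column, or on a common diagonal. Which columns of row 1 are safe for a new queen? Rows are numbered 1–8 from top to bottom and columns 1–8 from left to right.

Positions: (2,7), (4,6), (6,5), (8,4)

(2,7) attacks row 1 at column 7 and diagonals 6, 8.
(4,6) attacks row 1 at column 6 and diagonals 3.
(6,5) attacks row 1 at column 5.
(8,4) attacks row 1 at column 4.
Attacked columns: {3, 4, 5, 6, 7, 8}. Safe: {1, 2}.

columns 1, 2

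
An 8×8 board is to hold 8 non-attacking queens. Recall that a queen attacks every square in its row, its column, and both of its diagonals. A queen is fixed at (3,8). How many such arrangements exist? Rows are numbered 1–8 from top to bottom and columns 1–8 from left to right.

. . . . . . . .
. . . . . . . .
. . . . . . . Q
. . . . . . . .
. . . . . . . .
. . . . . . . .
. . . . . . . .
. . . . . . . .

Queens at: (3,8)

16

Branch on row 1: col 1 → 2; col 2 → 1; col 3 → 4; col 4 → 4; col 5 → 4; col 7 → 1.
Sum: 2 + 1 + 4 + 4 + 4 + 1 = 16.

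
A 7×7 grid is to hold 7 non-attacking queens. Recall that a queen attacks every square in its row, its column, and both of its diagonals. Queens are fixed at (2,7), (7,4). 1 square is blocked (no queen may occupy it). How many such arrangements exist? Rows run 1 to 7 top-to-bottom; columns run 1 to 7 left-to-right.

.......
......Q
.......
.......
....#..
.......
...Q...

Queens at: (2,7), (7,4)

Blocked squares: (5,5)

2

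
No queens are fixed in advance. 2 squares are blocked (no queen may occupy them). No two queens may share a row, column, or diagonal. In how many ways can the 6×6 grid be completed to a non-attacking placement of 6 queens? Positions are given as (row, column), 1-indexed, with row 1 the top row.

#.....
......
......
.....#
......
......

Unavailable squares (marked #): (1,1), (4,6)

3

Branch on row 1: col 2 → 1; col 3 → 1; col 4 → 1; col 5 → 0; col 6 → 0.
Sum: 1 + 1 + 1 + 0 + 0 = 3.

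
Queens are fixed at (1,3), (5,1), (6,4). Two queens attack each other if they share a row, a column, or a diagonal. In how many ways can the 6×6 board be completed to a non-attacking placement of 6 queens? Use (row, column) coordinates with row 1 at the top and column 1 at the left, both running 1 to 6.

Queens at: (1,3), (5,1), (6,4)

Branch on row 2: col 5 → 0; col 6 → 1.
Sum: 0 + 1 = 1.

1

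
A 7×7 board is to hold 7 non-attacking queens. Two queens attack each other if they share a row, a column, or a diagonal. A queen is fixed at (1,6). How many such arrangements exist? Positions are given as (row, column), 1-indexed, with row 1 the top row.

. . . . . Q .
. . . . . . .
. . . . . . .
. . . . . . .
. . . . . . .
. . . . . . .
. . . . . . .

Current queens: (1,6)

7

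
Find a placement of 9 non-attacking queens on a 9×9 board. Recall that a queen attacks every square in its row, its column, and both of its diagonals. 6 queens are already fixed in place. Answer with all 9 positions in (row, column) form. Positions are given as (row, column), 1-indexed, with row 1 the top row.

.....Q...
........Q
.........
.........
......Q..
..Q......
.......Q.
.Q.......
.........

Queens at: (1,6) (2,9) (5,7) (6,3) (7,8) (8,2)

(1,6) (2,9) (3,1) (4,4) (5,7) (6,3) (7,8) (8,2) (9,5)

Row 3: attacked by (1,6)→{4,6,8}; (2,9)→{8,9}; (5,7)→{5,7,9}; (6,3)→{3,6}; (7,8)→{4,8}; (8,2)→{2,7}. Safe: 1. Place at column 1.
Row 4: attacked by (1,6)→{3,6,9}; (2,9)→{7,9}; (3,1)→{1,2}; (5,7)→{6,7,8}; (6,3)→{1,3,5}; (7,8)→{5,8}; (8,2)→{2,6}. Safe: 4. Place at column 4.
Row 9: attacked by (1,6)→{6}; (2,9)→{2,9}; (3,1)→{1,7}; (4,4)→{4,9}; (5,7)→{3,7}; (6,3)→{3,6}; (7,8)→{6,8}; (8,2)→{1,2,3}. Safe: 5. Place at column 5.
Columns [6, 9, 1, 4, 7, 3, 8, 2, 5], r−c [-5, -7, 2, 0, -2, 3, -1, 6, 4], r+c [7, 11, 4, 8, 12, 9, 15, 10, 14] are all distinct, so no two queens attack.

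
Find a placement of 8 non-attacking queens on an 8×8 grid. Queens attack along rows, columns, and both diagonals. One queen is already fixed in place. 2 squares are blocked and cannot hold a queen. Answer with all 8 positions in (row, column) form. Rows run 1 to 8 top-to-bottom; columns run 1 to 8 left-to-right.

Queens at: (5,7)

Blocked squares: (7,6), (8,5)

Row 1: attacked by (5,7)→{3,7}. Safe: 1, 2, 4, 5, 6, 8. Place at column 4.
Row 2: attacked by (1,4)→{3,4,5}; (5,7)→{4,7}. Safe: 1, 2, 6, 8. Place at column 2.
Row 3: attacked by (1,4)→{2,4,6}; (2,2)→{1,2,3}; (5,7)→{5,7}. Safe: 8. Place at column 8.
Row 4: attacked by (1,4)→{1,4,7}; (2,2)→{2,4}; (3,8)→{7,8}; (5,7)→{6,7,8}. Safe: 3, 5. Place at column 5.
Row 6: attacked by (1,4)→{4}; (2,2)→{2,6}; (3,8)→{5,8}; (4,5)→{3,5,7}; (5,7)→{6,7,8}. Safe: 1. Place at column 1.
Row 7: attacked by (1,4)→{4}; (2,2)→{2,7}; (3,8)→{4,8}; (4,5)→{2,5,8}; (5,7)→{5,7}; (6,1)→{1,2}. Blocked: 6. Safe: 3. Place at column 3.
Row 8: attacked by (1,4)→{4}; (2,2)→{2,8}; (3,8)→{3,8}; (4,5)→{1,5}; (5,7)→{4,7}; (6,1)→{1,3}; (7,3)→{2,3,4}. Blocked: 5. Safe: 6. Place at column 6.
Columns [4, 2, 8, 5, 7, 1, 3, 6], r−c [-3, 0, -5, -1, -2, 5, 4, 2], r+c [5, 4, 11, 9, 12, 7, 10, 14] are all distinct, so no two queens attack.

(1,4) (2,2) (3,8) (4,5) (5,7) (6,1) (7,3) (8,6)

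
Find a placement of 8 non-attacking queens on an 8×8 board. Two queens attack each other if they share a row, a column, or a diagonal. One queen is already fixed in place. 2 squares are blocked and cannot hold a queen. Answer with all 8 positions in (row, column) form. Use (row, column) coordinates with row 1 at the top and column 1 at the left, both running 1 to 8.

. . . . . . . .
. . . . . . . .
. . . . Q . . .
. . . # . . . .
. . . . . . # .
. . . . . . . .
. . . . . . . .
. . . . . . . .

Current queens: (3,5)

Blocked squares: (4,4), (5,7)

Row 1: attacked by (3,5)→{3,5,7}. Safe: 1, 2, 4, 6, 8. Place at column 6.
Row 2: attacked by (1,6)→{5,6,7}; (3,5)→{4,5,6}. Safe: 1, 2, 3, 8. Place at column 1.
Row 4: attacked by (1,6)→{3,6}; (2,1)→{1,3}; (3,5)→{4,5,6}. Blocked: 4. Safe: 2, 7, 8. Place at column 2.
Row 5: attacked by (1,6)→{2,6}; (2,1)→{1,4}; (3,5)→{3,5,7}; (4,2)→{1,2,3}. Blocked: 7. Safe: 8. Place at column 8.
Row 6: attacked by (1,6)→{1,6}; (2,1)→{1,5}; (3,5)→{2,5,8}; (4,2)→{2,4}; (5,8)→{7,8}. Safe: 3. Place at column 3.
Row 7: attacked by (1,6)→{6}; (2,1)→{1,6}; (3,5)→{1,5}; (4,2)→{2,5}; (5,8)→{6,8}; (6,3)→{2,3,4}. Safe: 7. Place at column 7.
Row 8: attacked by (1,6)→{6}; (2,1)→{1,7}; (3,5)→{5}; (4,2)→{2,6}; (5,8)→{5,8}; (6,3)→{1,3,5}; (7,7)→{6,7,8}. Safe: 4. Place at column 4.
Columns [6, 1, 5, 2, 8, 3, 7, 4], r−c [-5, 1, -2, 2, -3, 3, 0, 4], r+c [7, 3, 8, 6, 13, 9, 14, 12] are all distinct, so no two queens attack.

(1,6) (2,1) (3,5) (4,2) (5,8) (6,3) (7,7) (8,4)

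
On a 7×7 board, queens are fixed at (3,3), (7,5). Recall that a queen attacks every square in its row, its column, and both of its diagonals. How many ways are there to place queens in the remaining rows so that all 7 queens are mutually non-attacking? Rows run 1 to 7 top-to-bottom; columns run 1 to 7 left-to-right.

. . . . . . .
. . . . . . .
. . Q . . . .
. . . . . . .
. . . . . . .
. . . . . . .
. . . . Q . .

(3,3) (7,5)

Branch on row 1: col 2 → 1; col 4 → 1; col 6 → 0; col 7 → 0.
Sum: 1 + 1 + 0 + 0 = 2.

2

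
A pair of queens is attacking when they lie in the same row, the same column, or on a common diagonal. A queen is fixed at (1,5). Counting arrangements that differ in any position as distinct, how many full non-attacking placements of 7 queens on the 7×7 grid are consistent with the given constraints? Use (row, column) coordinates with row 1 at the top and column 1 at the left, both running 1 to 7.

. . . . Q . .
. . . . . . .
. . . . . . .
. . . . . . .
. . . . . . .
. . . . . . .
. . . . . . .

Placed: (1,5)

Branch on row 2: col 1 → 2; col 2 → 1; col 3 → 1; col 7 → 2.
Sum: 2 + 1 + 1 + 2 = 6.

6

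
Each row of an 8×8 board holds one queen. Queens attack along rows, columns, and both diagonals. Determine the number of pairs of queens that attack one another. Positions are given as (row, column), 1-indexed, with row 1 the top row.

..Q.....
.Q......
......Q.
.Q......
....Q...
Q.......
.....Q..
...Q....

Same column: (2,2)–(4,2) (column 2).
Same diagonal: (1,3)–(2,2) (|1−2| = |3−2| = 1); (2,2)–(5,5) (|2−5| = |2−5| = 3); (3,7)–(5,5) (|3−5| = |7−5| = 2).
Total attacking pairs: 4.

4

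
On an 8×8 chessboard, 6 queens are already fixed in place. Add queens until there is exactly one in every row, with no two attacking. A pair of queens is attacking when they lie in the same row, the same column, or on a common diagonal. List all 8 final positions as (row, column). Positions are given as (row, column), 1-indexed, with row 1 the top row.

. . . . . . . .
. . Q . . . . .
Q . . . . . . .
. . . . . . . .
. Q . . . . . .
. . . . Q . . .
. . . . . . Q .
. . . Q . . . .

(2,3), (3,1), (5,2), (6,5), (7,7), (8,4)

Row 1: attacked by (2,3)→{2,3,4}; (3,1)→{1,3}; (5,2)→{2,6}; (6,5)→{5}; (7,7)→{1,7}; (8,4)→{4}. Safe: 8. Place at column 8.
Row 4: attacked by (1,8)→{5,8}; (2,3)→{1,3,5}; (3,1)→{1,2}; (5,2)→{1,2,3}; (6,5)→{3,5,7}; (7,7)→{4,7}; (8,4)→{4,8}. Safe: 6. Place at column 6.
Columns [8, 3, 1, 6, 2, 5, 7, 4], r−c [-7, -1, 2, -2, 3, 1, 0, 4], r+c [9, 5, 4, 10, 7, 11, 14, 12] are all distinct, so no two queens attack.

(1,8) (2,3) (3,1) (4,6) (5,2) (6,5) (7,7) (8,4)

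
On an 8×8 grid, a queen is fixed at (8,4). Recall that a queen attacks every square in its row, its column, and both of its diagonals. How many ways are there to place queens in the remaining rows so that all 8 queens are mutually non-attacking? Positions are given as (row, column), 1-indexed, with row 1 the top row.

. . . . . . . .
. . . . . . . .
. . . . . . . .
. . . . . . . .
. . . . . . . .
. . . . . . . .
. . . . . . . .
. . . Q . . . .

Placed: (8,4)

Branch on row 1: col 1 → 1; col 2 → 3; col 3 → 3; col 5 → 3; col 6 → 4; col 7 → 3; col 8 → 1.
Sum: 1 + 3 + 3 + 3 + 4 + 3 + 1 = 18.

18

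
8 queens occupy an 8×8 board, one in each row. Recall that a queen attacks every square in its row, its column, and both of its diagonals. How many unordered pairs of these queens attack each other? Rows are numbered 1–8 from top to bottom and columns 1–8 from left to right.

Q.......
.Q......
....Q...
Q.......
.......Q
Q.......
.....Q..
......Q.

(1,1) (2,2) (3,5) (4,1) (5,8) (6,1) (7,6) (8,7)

6

Same column: (1,1)–(4,1) (column 1); (1,1)–(6,1) (column 1); (4,1)–(6,1) (column 1).
Same diagonal: (1,1)–(2,2) (|1−2| = |1−2| = 1); (5,8)–(7,6) (|5−7| = |8−6| = 2); (7,6)–(8,7) (|7−8| = |6−7| = 1).
Total attacking pairs: 6.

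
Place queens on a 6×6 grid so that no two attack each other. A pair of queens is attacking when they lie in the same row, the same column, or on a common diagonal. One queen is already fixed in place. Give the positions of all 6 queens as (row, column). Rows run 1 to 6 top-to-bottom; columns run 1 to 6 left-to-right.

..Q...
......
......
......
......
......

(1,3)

Row 2: attacked by (1,3)→{2,3,4}. Safe: 1, 5, 6. Place at column 6.
Row 3: attacked by (1,3)→{1,3,5}; (2,6)→{5,6}. Safe: 2, 4. Place at column 2.
Row 4: attacked by (1,3)→{3,6}; (2,6)→{4,6}; (3,2)→{1,2,3}. Safe: 5. Place at column 5.
Row 5: attacked by (1,3)→{3}; (2,6)→{3,6}; (3,2)→{2,4}; (4,5)→{4,5,6}. Safe: 1. Place at column 1.
Row 6: attacked by (1,3)→{3}; (2,6)→{2,6}; (3,2)→{2,5}; (4,5)→{3,5}; (5,1)→{1,2}. Safe: 4. Place at column 4.
Columns [3, 6, 2, 5, 1, 4], r−c [-2, -4, 1, -1, 4, 2], r+c [4, 8, 5, 9, 6, 10] are all distinct, so no two queens attack.

(1,3) (2,6) (3,2) (4,5) (5,1) (6,4)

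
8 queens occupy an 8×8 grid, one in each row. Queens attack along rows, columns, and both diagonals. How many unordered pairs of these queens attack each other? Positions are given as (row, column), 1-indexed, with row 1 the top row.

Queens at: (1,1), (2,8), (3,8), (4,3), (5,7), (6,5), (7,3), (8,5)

Same column: (2,8)–(3,8) (column 8); (4,3)–(7,3) (column 3); (6,5)–(8,5) (column 5).
Same diagonal: (2,8)–(7,3) (|2−7| = |8−3| = 5); (3,8)–(6,5) (|3−6| = |8−5| = 3); (4,3)–(6,5) (|4−6| = |3−5| = 2).
Total attacking pairs: 6.

6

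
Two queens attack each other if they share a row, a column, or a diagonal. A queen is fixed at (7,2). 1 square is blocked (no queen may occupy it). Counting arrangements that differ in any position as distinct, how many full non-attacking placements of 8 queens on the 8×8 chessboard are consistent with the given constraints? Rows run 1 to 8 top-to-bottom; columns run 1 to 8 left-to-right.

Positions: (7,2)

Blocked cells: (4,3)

14

Branch on row 1: col 1 → 1; col 3 → 3; col 4 → 0; col 5 → 2; col 6 → 5; col 7 → 3.
Sum: 1 + 3 + 0 + 2 + 5 + 3 = 14.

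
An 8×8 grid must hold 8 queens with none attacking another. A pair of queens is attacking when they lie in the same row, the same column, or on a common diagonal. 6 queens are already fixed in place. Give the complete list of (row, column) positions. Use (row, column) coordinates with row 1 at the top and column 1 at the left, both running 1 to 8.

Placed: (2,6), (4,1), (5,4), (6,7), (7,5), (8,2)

Row 1: attacked by (2,6)→{5,6,7}; (4,1)→{1,4}; (5,4)→{4,8}; (6,7)→{2,7}; (7,5)→{5}; (8,2)→{2}. Safe: 3. Place at column 3.
Row 3: attacked by (1,3)→{1,3,5}; (2,6)→{5,6,7}; (4,1)→{1,2}; (5,4)→{2,4,6}; (6,7)→{4,7}; (7,5)→{1,5}; (8,2)→{2,7}. Safe: 8. Place at column 8.
Columns [3, 6, 8, 1, 4, 7, 5, 2], r−c [-2, -4, -5, 3, 1, -1, 2, 6], r+c [4, 8, 11, 5, 9, 13, 12, 10] are all distinct, so no two queens attack.

(1,3) (2,6) (3,8) (4,1) (5,4) (6,7) (7,5) (8,2)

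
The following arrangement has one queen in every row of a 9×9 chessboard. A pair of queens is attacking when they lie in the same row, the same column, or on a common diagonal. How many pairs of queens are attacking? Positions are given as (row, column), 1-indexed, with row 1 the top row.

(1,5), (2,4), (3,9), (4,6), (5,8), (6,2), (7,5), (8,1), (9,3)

6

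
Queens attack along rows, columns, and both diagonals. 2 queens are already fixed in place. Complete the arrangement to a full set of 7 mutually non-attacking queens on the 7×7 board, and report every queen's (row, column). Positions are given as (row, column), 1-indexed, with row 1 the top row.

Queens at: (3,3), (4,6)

Row 1: attacked by (3,3)→{1,3,5}; (4,6)→{3,6}. Safe: 2, 4, 7. Place at column 4.
Row 2: attacked by (1,4)→{3,4,5}; (3,3)→{2,3,4}; (4,6)→{4,6}. Safe: 1, 7. Place at column 1.
Row 5: attacked by (1,4)→{4}; (2,1)→{1,4}; (3,3)→{1,3,5}; (4,6)→{5,6,7}. Safe: 2. Place at column 2.
Row 6: attacked by (1,4)→{4}; (2,1)→{1,5}; (3,3)→{3,6}; (4,6)→{4,6}; (5,2)→{1,2,3}. Safe: 7. Place at column 7.
Row 7: attacked by (1,4)→{4}; (2,1)→{1,6}; (3,3)→{3,7}; (4,6)→{3,6}; (5,2)→{2,4}; (6,7)→{6,7}. Safe: 5. Place at column 5.
Columns [4, 1, 3, 6, 2, 7, 5], r−c [-3, 1, 0, -2, 3, -1, 2], r+c [5, 3, 6, 10, 7, 13, 12] are all distinct, so no two queens attack.

(1,4) (2,1) (3,3) (4,6) (5,2) (6,7) (7,5)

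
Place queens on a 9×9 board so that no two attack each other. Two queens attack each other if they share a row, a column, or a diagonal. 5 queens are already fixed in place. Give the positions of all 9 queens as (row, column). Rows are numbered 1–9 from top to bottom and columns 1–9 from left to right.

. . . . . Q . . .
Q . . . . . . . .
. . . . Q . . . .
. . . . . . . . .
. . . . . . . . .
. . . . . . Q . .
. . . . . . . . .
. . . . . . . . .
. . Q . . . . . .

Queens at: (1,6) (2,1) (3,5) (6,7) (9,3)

(1,6) (2,1) (3,5) (4,2) (5,9) (6,7) (7,4) (8,8) (9,3)

Row 4: attacked by (1,6)→{3,6,9}; (2,1)→{1,3}; (3,5)→{4,5,6}; (6,7)→{5,7,9}; (9,3)→{3,8}. Safe: 2. Place at column 2.
Row 5: attacked by (1,6)→{2,6}; (2,1)→{1,4}; (3,5)→{3,5,7}; (4,2)→{1,2,3}; (6,7)→{6,7,8}; (9,3)→{3,7}. Safe: 9. Place at column 9.
Row 7: attacked by (1,6)→{6}; (2,1)→{1,6}; (3,5)→{1,5,9}; (4,2)→{2,5}; (5,9)→{7,9}; (6,7)→{6,7,8}; (9,3)→{1,3,5}. Safe: 4. Place at column 4.
Row 8: attacked by (1,6)→{6}; (2,1)→{1,7}; (3,5)→{5}; (4,2)→{2,6}; (5,9)→{6,9}; (6,7)→{5,7,9}; (7,4)→{3,4,5}; (9,3)→{2,3,4}. Safe: 8. Place at column 8.
Columns [6, 1, 5, 2, 9, 7, 4, 8, 3], r−c [-5, 1, -2, 2, -4, -1, 3, 0, 6], r+c [7, 3, 8, 6, 14, 13, 11, 16, 12] are all distinct, so no two queens attack.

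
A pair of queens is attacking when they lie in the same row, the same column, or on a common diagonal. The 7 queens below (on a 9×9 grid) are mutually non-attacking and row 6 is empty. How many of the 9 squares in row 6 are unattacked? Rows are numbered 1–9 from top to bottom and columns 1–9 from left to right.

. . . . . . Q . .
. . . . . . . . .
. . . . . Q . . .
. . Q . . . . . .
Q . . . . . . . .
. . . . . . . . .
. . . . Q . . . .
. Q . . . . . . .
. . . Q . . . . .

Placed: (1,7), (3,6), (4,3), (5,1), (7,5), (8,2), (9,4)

(1,7) attacks row 6 at column 7 and diagonals 2.
(3,6) attacks row 6 at column 6 and diagonals 3, 9.
(4,3) attacks row 6 at column 3 and diagonals 1, 5.
(5,1) attacks row 6 at column 1 and diagonals 2.
(7,5) attacks row 6 at column 5 and diagonals 4, 6.
(8,2) attacks row 6 at column 2 and diagonals 4.
(9,4) attacks row 6 at column 4 and diagonals 1, 7.
Attacked columns: {1, 2, 3, 4, 5, 6, 7, 9}. Safe: {8}.

1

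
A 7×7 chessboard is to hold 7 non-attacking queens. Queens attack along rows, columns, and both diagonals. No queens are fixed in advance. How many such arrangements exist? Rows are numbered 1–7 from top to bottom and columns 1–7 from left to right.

40

Branch on row 1: col 1 → 4; col 2 → 7; col 3 → 6; col 4 → 6; col 5 → 6; col 6 → 7; col 7 → 4.
Sum: 4 + 7 + 6 + 6 + 6 + 7 + 4 = 40.
(This is the classic 7-queens count.)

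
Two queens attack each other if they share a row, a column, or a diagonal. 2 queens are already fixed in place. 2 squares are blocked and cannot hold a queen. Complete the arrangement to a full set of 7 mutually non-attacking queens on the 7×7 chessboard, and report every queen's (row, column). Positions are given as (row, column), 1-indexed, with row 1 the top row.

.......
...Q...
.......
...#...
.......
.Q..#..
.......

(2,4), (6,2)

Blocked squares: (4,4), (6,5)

Row 1: attacked by (2,4)→{3,4,5}; (6,2)→{2,7}. Safe: 1, 6. Place at column 1.
Row 3: attacked by (1,1)→{1,3}; (2,4)→{3,4,5}; (6,2)→{2,5}. Safe: 6, 7. Place at column 7.
Row 4: attacked by (1,1)→{1,4}; (2,4)→{2,4,6}; (3,7)→{6,7}; (6,2)→{2,4}. Blocked: 4. Safe: 3, 5. Place at column 3.
Row 5: attacked by (1,1)→{1,5}; (2,4)→{1,4,7}; (3,7)→{5,7}; (4,3)→{2,3,4}; (6,2)→{1,2,3}. Safe: 6. Place at column 6.
Row 7: attacked by (1,1)→{1,7}; (2,4)→{4}; (3,7)→{3,7}; (4,3)→{3,6}; (5,6)→{4,6}; (6,2)→{1,2,3}. Safe: 5. Place at column 5.
Columns [1, 4, 7, 3, 6, 2, 5], r−c [0, -2, -4, 1, -1, 4, 2], r+c [2, 6, 10, 7, 11, 8, 12] are all distinct, so no two queens attack.

(1,1) (2,4) (3,7) (4,3) (5,6) (6,2) (7,5)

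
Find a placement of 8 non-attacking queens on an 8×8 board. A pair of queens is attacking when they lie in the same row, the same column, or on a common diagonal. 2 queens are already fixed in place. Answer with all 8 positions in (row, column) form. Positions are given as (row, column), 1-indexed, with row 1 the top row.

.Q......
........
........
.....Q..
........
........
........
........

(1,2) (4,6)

Row 2: attacked by (1,2)→{1,2,3}; (4,6)→{4,6,8}. Safe: 5, 7. Place at column 7.
Row 3: attacked by (1,2)→{2,4}; (2,7)→{6,7,8}; (4,6)→{5,6,7}. Safe: 1, 3. Place at column 3.
Row 5: attacked by (1,2)→{2,6}; (2,7)→{4,7}; (3,3)→{1,3,5}; (4,6)→{5,6,7}. Safe: 8. Place at column 8.
Row 6: attacked by (1,2)→{2,7}; (2,7)→{3,7}; (3,3)→{3,6}; (4,6)→{4,6,8}; (5,8)→{7,8}. Safe: 1, 5. Place at column 5.
Row 7: attacked by (1,2)→{2,8}; (2,7)→{2,7}; (3,3)→{3,7}; (4,6)→{3,6}; (5,8)→{6,8}; (6,5)→{4,5,6}. Safe: 1. Place at column 1.
Row 8: attacked by (1,2)→{2}; (2,7)→{1,7}; (3,3)→{3,8}; (4,6)→{2,6}; (5,8)→{5,8}; (6,5)→{3,5,7}; (7,1)→{1,2}. Safe: 4. Place at column 4.
Columns [2, 7, 3, 6, 8, 5, 1, 4], r−c [-1, -5, 0, -2, -3, 1, 6, 4], r+c [3, 9, 6, 10, 13, 11, 8, 12] are all distinct, so no two queens attack.

(1,2) (2,7) (3,3) (4,6) (5,8) (6,5) (7,1) (8,4)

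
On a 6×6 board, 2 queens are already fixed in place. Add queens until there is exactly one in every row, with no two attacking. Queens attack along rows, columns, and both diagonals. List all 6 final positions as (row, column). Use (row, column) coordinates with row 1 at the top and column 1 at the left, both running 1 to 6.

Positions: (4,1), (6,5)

(1,2) (2,4) (3,6) (4,1) (5,3) (6,5)

Row 1: attacked by (4,1)→{1,4}; (6,5)→{5}. Safe: 2, 3, 6. Place at column 2.
Row 2: attacked by (1,2)→{1,2,3}; (4,1)→{1,3}; (6,5)→{1,5}. Safe: 4, 6. Place at column 4.
Row 3: attacked by (1,2)→{2,4}; (2,4)→{3,4,5}; (4,1)→{1,2}; (6,5)→{2,5}. Safe: 6. Place at column 6.
Row 5: attacked by (1,2)→{2,6}; (2,4)→{1,4}; (3,6)→{4,6}; (4,1)→{1,2}; (6,5)→{4,5,6}. Safe: 3. Place at column 3.
Columns [2, 4, 6, 1, 3, 5], r−c [-1, -2, -3, 3, 2, 1], r+c [3, 6, 9, 5, 8, 11] are all distinct, so no two queens attack.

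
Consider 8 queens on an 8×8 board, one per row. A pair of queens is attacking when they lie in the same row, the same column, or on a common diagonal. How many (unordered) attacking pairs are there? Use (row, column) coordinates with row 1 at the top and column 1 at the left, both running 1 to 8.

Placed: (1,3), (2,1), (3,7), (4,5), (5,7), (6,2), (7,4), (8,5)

4

Same column: (3,7)–(5,7) (column 7); (4,5)–(8,5) (column 5).
Same diagonal: (1,3)–(5,7) (|1−5| = |3−7| = 4); (7,4)–(8,5) (|7−8| = |4−5| = 1).
Total attacking pairs: 4.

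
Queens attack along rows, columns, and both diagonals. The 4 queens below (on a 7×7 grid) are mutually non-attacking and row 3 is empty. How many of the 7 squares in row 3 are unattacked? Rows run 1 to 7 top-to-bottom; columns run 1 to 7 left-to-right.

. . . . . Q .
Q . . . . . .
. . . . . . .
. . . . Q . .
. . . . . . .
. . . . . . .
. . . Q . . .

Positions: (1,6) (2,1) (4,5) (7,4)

2

(1,6) attacks row 3 at column 6 and diagonals 4.
(2,1) attacks row 3 at column 1 and diagonals 2.
(4,5) attacks row 3 at column 5 and diagonals 4, 6.
(7,4) attacks row 3 at column 4.
Attacked columns: {1, 2, 4, 5, 6}. Safe: {3, 7}.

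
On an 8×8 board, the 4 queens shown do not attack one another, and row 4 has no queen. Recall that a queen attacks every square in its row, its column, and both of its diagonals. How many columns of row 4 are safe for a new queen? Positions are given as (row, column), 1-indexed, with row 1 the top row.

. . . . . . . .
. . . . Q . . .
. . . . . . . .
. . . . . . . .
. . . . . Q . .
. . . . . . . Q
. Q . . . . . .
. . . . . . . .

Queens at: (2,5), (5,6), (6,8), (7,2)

(2,5) attacks row 4 at column 5 and diagonals 3, 7.
(5,6) attacks row 4 at column 6 and diagonals 5, 7.
(6,8) attacks row 4 at column 8 and diagonals 6.
(7,2) attacks row 4 at column 2 and diagonals 5.
Attacked columns: {2, 3, 5, 6, 7, 8}. Safe: {1, 4}.

2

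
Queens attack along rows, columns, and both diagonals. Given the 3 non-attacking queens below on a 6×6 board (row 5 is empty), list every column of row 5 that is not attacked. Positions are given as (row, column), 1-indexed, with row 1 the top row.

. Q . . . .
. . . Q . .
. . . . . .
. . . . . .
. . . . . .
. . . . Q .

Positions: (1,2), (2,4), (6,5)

columns 3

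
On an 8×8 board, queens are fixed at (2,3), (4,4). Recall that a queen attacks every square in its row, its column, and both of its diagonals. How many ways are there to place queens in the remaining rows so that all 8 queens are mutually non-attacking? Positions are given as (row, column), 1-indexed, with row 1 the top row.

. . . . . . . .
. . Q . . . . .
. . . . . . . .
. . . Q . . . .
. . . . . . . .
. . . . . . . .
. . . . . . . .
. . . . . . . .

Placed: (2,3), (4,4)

2

Branch on row 1: col 5 → 1; col 6 → 1; col 8 → 0.
Sum: 1 + 1 + 0 = 2.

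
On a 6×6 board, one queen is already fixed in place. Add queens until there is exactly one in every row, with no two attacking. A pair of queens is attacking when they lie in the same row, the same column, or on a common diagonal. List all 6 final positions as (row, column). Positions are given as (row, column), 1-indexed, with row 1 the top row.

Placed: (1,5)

(1,5) (2,3) (3,1) (4,6) (5,4) (6,2)

Row 2: attacked by (1,5)→{4,5,6}. Safe: 1, 2, 3. Place at column 3.
Row 3: attacked by (1,5)→{3,5}; (2,3)→{2,3,4}. Safe: 1, 6. Place at column 1.
Row 4: attacked by (1,5)→{2,5}; (2,3)→{1,3,5}; (3,1)→{1,2}. Safe: 4, 6. Place at column 6.
Row 5: attacked by (1,5)→{1,5}; (2,3)→{3,6}; (3,1)→{1,3}; (4,6)→{5,6}. Safe: 2, 4. Place at column 4.
Row 6: attacked by (1,5)→{5}; (2,3)→{3}; (3,1)→{1,4}; (4,6)→{4,6}; (5,4)→{3,4,5}. Safe: 2. Place at column 2.
Columns [5, 3, 1, 6, 4, 2], r−c [-4, -1, 2, -2, 1, 4], r+c [6, 5, 4, 10, 9, 8] are all distinct, so no two queens attack.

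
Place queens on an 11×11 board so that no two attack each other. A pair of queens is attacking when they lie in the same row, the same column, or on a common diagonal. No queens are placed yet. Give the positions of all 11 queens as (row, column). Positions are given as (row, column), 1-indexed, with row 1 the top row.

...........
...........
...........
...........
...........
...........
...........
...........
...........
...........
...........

(1,6) (2,1) (3,10) (4,8) (5,5) (6,3) (7,9) (8,11) (9,2) (10,4) (11,7)

Row 1: Safe: 1, 2, 3, 4, 5, 6, 7, 8, 9, 10, 11. Place at column 6.
Row 2: attacked by (1,6)→{5,6,7}. Safe: 1, 2, 3, 4, 8, 9, 10, 11. Place at column 1.
Row 3: attacked by (1,6)→{4,6,8}; (2,1)→{1,2}. Safe: 3, 5, 7, 9, 10, 11. Place at column 10.
Row 4: attacked by (1,6)→{3,6,9}; (2,1)→{1,3}; (3,10)→{9,10,11}. Safe: 2, 4, 5, 7, 8. Place at column 8.
Row 5: attacked by (1,6)→{2,6,10}; (2,1)→{1,4}; (3,10)→{8,10}; (4,8)→{7,8,9}. Safe: 3, 5, 11. Place at column 5.
Row 6: attacked by (1,6)→{1,6,11}; (2,1)→{1,5}; (3,10)→{7,10}; (4,8)→{6,8,10}; (5,5)→{4,5,6}. Safe: 2, 3, 9. Place at column 3.
Row 7: attacked by (1,6)→{6}; (2,1)→{1,6}; (3,10)→{6,10}; (4,8)→{5,8,11}; (5,5)→{3,5,7}; (6,3)→{2,3,4}. Safe: 9. Place at column 9.
Row 8: attacked by (1,6)→{6}; (2,1)→{1,7}; (3,10)→{5,10}; (4,8)→{4,8}; (5,5)→{2,5,8}; (6,3)→{1,3,5}; (7,9)→{8,9,10}. Safe: 11. Place at column 11.
Row 9: attacked by (1,6)→{6}; (2,1)→{1,8}; (3,10)→{4,10}; (4,8)→{3,8}; (5,5)→{1,5,9}; (6,3)→{3,6}; (7,9)→{7,9,11}; (8,11)→{10,11}. Safe: 2. Place at column 2.
Row 10: attacked by (1,6)→{6}; (2,1)→{1,9}; (3,10)→{3,10}; (4,8)→{2,8}; (5,5)→{5,10}; (6,3)→{3,7}; (7,9)→{6,9}; (8,11)→{9,11}; (9,2)→{1,2,3}. Safe: 4. Place at column 4.
Row 11: attacked by (1,6)→{6}; (2,1)→{1,10}; (3,10)→{2,10}; (4,8)→{1,8}; (5,5)→{5,11}; (6,3)→{3,8}; (7,9)→{5,9}; (8,11)→{8,11}; (9,2)→{2,4}; (10,4)→{3,4,5}. Safe: 7. Place at column 7.
Columns [6, 1, 10, 8, 5, 3, 9, 11, 2, 4, 7], r−c [-5, 1, -7, -4, 0, 3, -2, -3, 7, 6, 4], r+c [7, 3, 13, 12, 10, 9, 16, 19, 11, 14, 18] are all distinct, so no two queens attack.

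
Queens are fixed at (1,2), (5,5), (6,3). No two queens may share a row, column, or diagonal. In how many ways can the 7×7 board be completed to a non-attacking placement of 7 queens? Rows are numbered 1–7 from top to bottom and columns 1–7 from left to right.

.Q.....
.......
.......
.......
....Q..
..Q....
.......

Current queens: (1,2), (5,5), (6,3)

Branch on row 2: col 4 → 1; col 6 → 0.
Sum: 1 + 0 = 1.

1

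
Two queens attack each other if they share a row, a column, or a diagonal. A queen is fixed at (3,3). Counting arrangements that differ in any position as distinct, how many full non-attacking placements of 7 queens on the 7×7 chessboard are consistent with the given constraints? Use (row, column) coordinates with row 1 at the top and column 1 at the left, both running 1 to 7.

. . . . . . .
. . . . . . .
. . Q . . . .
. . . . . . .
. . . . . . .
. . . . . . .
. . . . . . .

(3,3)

6

Branch on row 1: col 2 → 2; col 4 → 2; col 6 → 1; col 7 → 1.
Sum: 2 + 2 + 1 + 1 = 6.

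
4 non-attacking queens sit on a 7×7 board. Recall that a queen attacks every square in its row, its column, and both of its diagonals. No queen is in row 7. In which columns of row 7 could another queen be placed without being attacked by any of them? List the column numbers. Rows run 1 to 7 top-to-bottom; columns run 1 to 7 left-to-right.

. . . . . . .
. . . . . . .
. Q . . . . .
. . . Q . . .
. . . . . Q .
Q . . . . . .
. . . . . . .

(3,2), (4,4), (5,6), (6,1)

(3,2) attacks row 7 at column 2 and diagonals 6.
(4,4) attacks row 7 at column 4 and diagonals 1, 7.
(5,6) attacks row 7 at column 6 and diagonals 4.
(6,1) attacks row 7 at column 1 and diagonals 2.
Attacked columns: {1, 2, 4, 6, 7}. Safe: {3, 5}.

columns 3, 5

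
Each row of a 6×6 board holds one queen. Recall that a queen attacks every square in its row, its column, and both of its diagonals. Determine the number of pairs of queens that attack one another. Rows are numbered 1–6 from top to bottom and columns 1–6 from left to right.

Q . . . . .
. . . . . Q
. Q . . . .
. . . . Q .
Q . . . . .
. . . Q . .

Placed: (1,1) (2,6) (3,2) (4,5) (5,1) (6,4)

1

Same column: (1,1)–(5,1) (column 1).
Total attacking pairs: 1.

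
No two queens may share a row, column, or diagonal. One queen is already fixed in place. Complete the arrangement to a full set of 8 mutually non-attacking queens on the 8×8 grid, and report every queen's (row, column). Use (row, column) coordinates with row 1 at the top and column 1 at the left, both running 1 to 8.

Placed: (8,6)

(1,4) (2,7) (3,3) (4,8) (5,2) (6,5) (7,1) (8,6)

Row 1: attacked by (8,6)→{6}. Safe: 1, 2, 3, 4, 5, 7, 8. Place at column 4.
Row 2: attacked by (1,4)→{3,4,5}; (8,6)→{6}. Safe: 1, 2, 7, 8. Place at column 7.
Row 3: attacked by (1,4)→{2,4,6}; (2,7)→{6,7,8}; (8,6)→{1,6}. Safe: 3, 5. Place at column 3.
Row 4: attacked by (1,4)→{1,4,7}; (2,7)→{5,7}; (3,3)→{2,3,4}; (8,6)→{2,6}. Safe: 8. Place at column 8.
Row 5: attacked by (1,4)→{4,8}; (2,7)→{4,7}; (3,3)→{1,3,5}; (4,8)→{7,8}; (8,6)→{3,6}. Safe: 2. Place at column 2.
Row 6: attacked by (1,4)→{4}; (2,7)→{3,7}; (3,3)→{3,6}; (4,8)→{6,8}; (5,2)→{1,2,3}; (8,6)→{4,6,8}. Safe: 5. Place at column 5.
Row 7: attacked by (1,4)→{4}; (2,7)→{2,7}; (3,3)→{3,7}; (4,8)→{5,8}; (5,2)→{2,4}; (6,5)→{4,5,6}; (8,6)→{5,6,7}. Safe: 1. Place at column 1.
Columns [4, 7, 3, 8, 2, 5, 1, 6], r−c [-3, -5, 0, -4, 3, 1, 6, 2], r+c [5, 9, 6, 12, 7, 11, 8, 14] are all distinct, so no two queens attack.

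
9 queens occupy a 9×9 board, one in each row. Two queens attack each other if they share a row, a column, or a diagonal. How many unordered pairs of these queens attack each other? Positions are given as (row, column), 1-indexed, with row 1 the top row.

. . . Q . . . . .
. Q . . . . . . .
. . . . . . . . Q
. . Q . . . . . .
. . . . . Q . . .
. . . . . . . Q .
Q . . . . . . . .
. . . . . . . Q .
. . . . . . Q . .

Same column: (6,8)–(8,8) (column 8).
Same diagonal: (2,2)–(8,8) (|2−8| = |2−8| = 6); (8,8)–(9,7) (|8−9| = |8−7| = 1).
Total attacking pairs: 3.

3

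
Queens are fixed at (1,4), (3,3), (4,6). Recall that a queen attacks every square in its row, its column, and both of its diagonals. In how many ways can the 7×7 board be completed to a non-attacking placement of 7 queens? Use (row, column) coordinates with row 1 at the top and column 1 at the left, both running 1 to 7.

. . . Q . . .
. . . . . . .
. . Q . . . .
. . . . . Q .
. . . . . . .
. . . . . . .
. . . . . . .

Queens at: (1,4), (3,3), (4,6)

2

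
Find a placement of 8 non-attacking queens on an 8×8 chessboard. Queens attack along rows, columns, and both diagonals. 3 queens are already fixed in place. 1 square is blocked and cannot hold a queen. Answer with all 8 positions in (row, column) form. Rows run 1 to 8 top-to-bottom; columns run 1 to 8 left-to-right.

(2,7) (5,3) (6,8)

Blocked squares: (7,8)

Row 1: attacked by (2,7)→{6,7,8}; (5,3)→{3,7}; (6,8)→{3,8}. Safe: 1, 2, 4, 5. Place at column 5.
Row 3: attacked by (1,5)→{3,5,7}; (2,7)→{6,7,8}; (5,3)→{1,3,5}; (6,8)→{5,8}. Safe: 2, 4. Place at column 4.
Row 4: attacked by (1,5)→{2,5,8}; (2,7)→{5,7}; (3,4)→{3,4,5}; (5,3)→{2,3,4}; (6,8)→{6,8}. Safe: 1. Place at column 1.
Row 7: attacked by (1,5)→{5}; (2,7)→{2,7}; (3,4)→{4,8}; (4,1)→{1,4}; (5,3)→{1,3,5}; (6,8)→{7,8}. Blocked: 8. Safe: 6. Place at column 6.
Row 8: attacked by (1,5)→{5}; (2,7)→{1,7}; (3,4)→{4}; (4,1)→{1,5}; (5,3)→{3,6}; (6,8)→{6,8}; (7,6)→{5,6,7}. Safe: 2. Place at column 2.
Columns [5, 7, 4, 1, 3, 8, 6, 2], r−c [-4, -5, -1, 3, 2, -2, 1, 6], r+c [6, 9, 7, 5, 8, 14, 13, 10] are all distinct, so no two queens attack.

(1,5) (2,7) (3,4) (4,1) (5,3) (6,8) (7,6) (8,2)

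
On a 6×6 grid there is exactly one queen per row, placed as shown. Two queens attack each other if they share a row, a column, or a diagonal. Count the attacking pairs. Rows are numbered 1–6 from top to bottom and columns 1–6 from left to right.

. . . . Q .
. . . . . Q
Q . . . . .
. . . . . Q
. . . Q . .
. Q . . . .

Same column: (2,6)–(4,6) (column 6).
Same diagonal: (1,5)–(2,6) (|1−2| = |5−6| = 1); (2,6)–(6,2) (|2−6| = |6−2| = 4).
Total attacking pairs: 3.

3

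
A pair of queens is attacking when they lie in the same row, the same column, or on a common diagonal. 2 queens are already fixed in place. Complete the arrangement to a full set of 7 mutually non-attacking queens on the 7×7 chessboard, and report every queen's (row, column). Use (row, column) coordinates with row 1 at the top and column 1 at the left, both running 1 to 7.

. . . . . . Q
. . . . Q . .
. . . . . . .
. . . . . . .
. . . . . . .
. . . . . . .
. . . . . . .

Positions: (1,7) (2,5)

Row 3: attacked by (1,7)→{5,7}; (2,5)→{4,5,6}. Safe: 1, 2, 3. Place at column 3.
Row 4: attacked by (1,7)→{4,7}; (2,5)→{3,5,7}; (3,3)→{2,3,4}. Safe: 1, 6. Place at column 1.
Row 5: attacked by (1,7)→{3,7}; (2,5)→{2,5}; (3,3)→{1,3,5}; (4,1)→{1,2}. Safe: 4, 6. Place at column 6.
Row 6: attacked by (1,7)→{2,7}; (2,5)→{1,5}; (3,3)→{3,6}; (4,1)→{1,3}; (5,6)→{5,6,7}. Safe: 4. Place at column 4.
Row 7: attacked by (1,7)→{1,7}; (2,5)→{5}; (3,3)→{3,7}; (4,1)→{1,4}; (5,6)→{4,6}; (6,4)→{3,4,5}. Safe: 2. Place at column 2.
Columns [7, 5, 3, 1, 6, 4, 2], r−c [-6, -3, 0, 3, -1, 2, 5], r+c [8, 7, 6, 5, 11, 10, 9] are all distinct, so no two queens attack.

(1,7) (2,5) (3,3) (4,1) (5,6) (6,4) (7,2)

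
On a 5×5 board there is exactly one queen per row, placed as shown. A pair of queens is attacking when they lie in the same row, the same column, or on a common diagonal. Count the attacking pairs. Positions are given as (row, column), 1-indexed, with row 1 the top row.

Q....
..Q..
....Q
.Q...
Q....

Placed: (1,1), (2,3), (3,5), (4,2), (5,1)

2

Same column: (1,1)–(5,1) (column 1).
Same diagonal: (4,2)–(5,1) (|4−5| = |2−1| = 1).
Total attacking pairs: 2.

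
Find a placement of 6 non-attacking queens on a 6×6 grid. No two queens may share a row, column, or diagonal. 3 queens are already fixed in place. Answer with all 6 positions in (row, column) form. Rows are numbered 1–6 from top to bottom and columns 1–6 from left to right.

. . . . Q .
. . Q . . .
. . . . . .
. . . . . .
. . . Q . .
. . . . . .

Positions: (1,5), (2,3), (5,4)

(1,5) (2,3) (3,1) (4,6) (5,4) (6,2)

Row 3: attacked by (1,5)→{3,5}; (2,3)→{2,3,4}; (5,4)→{2,4,6}. Safe: 1. Place at column 1.
Row 4: attacked by (1,5)→{2,5}; (2,3)→{1,3,5}; (3,1)→{1,2}; (5,4)→{3,4,5}. Safe: 6. Place at column 6.
Row 6: attacked by (1,5)→{5}; (2,3)→{3}; (3,1)→{1,4}; (4,6)→{4,6}; (5,4)→{3,4,5}. Safe: 2. Place at column 2.
Columns [5, 3, 1, 6, 4, 2], r−c [-4, -1, 2, -2, 1, 4], r+c [6, 5, 4, 10, 9, 8] are all distinct, so no two queens attack.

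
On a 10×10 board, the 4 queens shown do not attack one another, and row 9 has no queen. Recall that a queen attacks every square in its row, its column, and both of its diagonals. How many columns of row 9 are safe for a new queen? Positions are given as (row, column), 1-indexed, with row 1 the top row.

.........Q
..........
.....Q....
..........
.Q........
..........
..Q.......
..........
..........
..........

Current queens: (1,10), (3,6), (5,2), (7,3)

4

(1,10) attacks row 9 at column 10 and diagonals 2.
(3,6) attacks row 9 at column 6.
(5,2) attacks row 9 at column 2 and diagonals 6.
(7,3) attacks row 9 at column 3 and diagonals 1, 5.
Attacked columns: {1, 2, 3, 5, 6, 10}. Safe: {4, 7, 8, 9}.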